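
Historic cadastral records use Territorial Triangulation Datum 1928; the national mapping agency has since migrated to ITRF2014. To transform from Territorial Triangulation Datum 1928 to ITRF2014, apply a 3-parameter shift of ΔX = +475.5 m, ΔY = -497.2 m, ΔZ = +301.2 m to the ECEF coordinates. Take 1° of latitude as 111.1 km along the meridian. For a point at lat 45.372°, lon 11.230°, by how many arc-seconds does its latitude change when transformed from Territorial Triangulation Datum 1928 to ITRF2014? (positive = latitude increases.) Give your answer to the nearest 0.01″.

sin φ = 0.711683, cos φ = 0.702501, sin λ = 0.194748, cos λ = 0.980853.
North component: ΔN = −sin φ cos λ·ΔX − sin φ sin λ·ΔY + cos φ·ΔZ = −(0.711683)(0.980853)(475.5) − (0.711683)(0.194748)(-497.2) + (0.702501)(301.2) = -51.42 m.
1° of latitude spans 111100 m, so Δφ = -51.42 / 111100 × 3600 = -1.666″.

Δφ = -1.67″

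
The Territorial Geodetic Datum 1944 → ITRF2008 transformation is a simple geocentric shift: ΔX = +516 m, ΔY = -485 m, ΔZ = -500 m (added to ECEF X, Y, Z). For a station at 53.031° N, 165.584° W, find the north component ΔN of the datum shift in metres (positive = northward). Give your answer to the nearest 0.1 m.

The local north axis is (−sin φ cos λ, −sin φ sin λ, cos φ), giving ΔN = 399.283 − 96.471 − 300.691 = 2.12 m.

ΔN = 2.1 m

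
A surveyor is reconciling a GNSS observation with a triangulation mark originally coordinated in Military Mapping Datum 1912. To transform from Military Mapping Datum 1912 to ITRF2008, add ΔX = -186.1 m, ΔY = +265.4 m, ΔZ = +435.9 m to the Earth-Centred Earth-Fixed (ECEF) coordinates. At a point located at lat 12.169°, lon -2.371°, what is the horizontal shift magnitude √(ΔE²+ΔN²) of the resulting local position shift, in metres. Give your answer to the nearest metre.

534 m

At φ = 12.169°, λ = -2.371°: sin φ = 0.210796, cos φ = 0.977530, sin λ = -0.041370, cos λ = 0.999144.
ΔE = −sin λ·ΔX + cos λ·ΔY = −(-0.041370)·(-186.1) + (0.999144)·(265.4) = 257.47 m.
ΔN = −sin φ cos λ·ΔX − sin φ sin λ·ΔY + cos φ·ΔZ = −(0.210796)(0.999144)(-186.1) − (0.210796)(-0.041370)(265.4) + (0.977530)(435.9) = 467.62 m.
Horizontal magnitude = √(ΔE² + ΔN²) = √(257.47² + 467.62²) = 533.81 m.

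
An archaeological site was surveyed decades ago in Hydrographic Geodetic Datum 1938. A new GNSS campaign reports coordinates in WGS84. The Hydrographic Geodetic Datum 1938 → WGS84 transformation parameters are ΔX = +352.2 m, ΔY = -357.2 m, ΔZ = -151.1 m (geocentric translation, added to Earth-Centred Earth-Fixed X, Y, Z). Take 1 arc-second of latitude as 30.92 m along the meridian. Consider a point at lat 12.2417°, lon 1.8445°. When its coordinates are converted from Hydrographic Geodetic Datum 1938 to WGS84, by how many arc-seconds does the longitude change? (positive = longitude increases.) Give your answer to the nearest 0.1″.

sin φ = 0.212036, cos φ = 0.977262, sin λ = 0.032187, cos λ = 0.999482.
East component: ΔE = −sin λ·ΔX + cos λ·ΔY = −(0.032187)(352.2) + (0.999482)(-357.2) = -368.35 m.
1° of latitude spans 3600 × 30.92 = 111312 m; at latitude φ, 1° of longitude spans that × cos φ = 108781.0 m, so Δλ = -368.35 / 108781.0 × 3600 = -12.190″.

Δλ = -12.2″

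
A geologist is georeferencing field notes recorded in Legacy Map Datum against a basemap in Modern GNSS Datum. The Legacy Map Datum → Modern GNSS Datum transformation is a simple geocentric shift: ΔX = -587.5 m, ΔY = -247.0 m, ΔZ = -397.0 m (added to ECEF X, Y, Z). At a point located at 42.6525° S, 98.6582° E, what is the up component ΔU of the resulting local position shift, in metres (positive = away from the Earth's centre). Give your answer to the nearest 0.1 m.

ΔU = 154.4 m

At φ = -42.6525°, λ = 98.6582°: sin φ = -0.677550, cos φ = 0.735477, sin λ = 0.988604, cos λ = -0.150540.
ΔU = cos φ cos λ·ΔX + cos φ sin λ·ΔY + sin φ·ΔZ = (0.735477)(-0.150540)(-587.5) + (0.735477)(0.988604)(-247.0) + (-0.677550)(-397.0) = 154.44 m.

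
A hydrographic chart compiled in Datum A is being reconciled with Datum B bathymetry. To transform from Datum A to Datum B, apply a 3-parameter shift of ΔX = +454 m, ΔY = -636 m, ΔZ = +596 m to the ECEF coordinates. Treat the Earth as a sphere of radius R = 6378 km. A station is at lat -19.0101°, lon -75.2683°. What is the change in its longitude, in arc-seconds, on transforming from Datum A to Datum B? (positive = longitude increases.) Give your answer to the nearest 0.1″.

sin φ = -0.325735, cos φ = 0.945461, sin λ = -0.967127, cos λ = 0.254293.
East component: ΔE = −sin λ·ΔX + cos λ·ΔY = −(-0.967127)(454) + (0.254293)(-636) = 277.35 m.
1° of latitude spans πR/180 = 111317 m; at latitude φ, 1° of longitude spans that × cos φ = 105246.0 m, so Δλ = 277.35 / 105246.0 × 3600 = 9.487″.

Δλ = 9.5″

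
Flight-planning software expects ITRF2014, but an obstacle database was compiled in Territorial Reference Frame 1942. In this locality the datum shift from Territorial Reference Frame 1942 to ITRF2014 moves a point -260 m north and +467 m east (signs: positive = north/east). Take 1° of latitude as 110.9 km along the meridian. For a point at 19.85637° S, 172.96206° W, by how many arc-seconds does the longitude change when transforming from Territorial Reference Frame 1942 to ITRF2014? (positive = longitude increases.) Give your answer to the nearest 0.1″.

At latitude -19.85637°, cos φ = 0.940547.
1° of longitude at this latitude = 110.9 × cos φ = 104.31 km, so Δλ = 467.0 / 104306.7 = 0.0044772° = 16.118″.

Δλ = 16.1″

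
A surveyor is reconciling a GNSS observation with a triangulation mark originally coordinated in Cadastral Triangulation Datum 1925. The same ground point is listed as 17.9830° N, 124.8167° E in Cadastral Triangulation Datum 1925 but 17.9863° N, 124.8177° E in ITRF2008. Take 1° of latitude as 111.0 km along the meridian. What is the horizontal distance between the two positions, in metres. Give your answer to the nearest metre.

Δφ = 17.9863° − 17.9830° = +0.0033°; Δλ = 124.8177° − 124.8167° = +0.0010°.
ΔN = Δφ × 111000 = 366.3 m; ΔE = Δλ × 111000 × cos(17.9830°) = +0.0010 × 111000 × 0.951148 = 105.6 m.
Distance = √(ΔE² + ΔN²) = √(105.6² + 366.3²) = 381.2 m.

381 m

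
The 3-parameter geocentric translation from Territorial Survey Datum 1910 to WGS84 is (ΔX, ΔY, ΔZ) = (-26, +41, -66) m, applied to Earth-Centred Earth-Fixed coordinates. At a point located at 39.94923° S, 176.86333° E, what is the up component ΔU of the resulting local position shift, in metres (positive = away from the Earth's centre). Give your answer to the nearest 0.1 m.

The local up (radial) axis is (cos φ cos λ, cos φ sin λ, sin φ), giving ΔU = 19.902 + 1.720 + 42.379 = 64.00 m.

ΔU = 64.0 m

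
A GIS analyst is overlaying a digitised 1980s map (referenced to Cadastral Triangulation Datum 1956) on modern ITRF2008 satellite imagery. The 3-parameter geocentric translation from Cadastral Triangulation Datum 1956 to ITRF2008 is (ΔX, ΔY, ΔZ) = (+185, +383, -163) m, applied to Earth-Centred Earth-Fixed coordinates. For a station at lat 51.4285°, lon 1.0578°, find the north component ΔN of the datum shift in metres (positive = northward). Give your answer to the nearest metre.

The local north axis is (−sin φ cos λ, −sin φ sin λ, cos φ), giving ΔN = -144.614 − 5.528 − 101.629 = -251.77 m.

ΔN = -252 m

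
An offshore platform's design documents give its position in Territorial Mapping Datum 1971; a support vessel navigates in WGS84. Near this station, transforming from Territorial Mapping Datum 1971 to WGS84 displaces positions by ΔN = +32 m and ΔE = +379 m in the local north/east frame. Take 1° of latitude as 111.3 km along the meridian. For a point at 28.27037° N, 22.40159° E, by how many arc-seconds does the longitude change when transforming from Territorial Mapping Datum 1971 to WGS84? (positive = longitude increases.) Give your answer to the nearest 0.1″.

Δλ = 13.9″

At latitude 28.27037°, cos φ = 0.880722.
1° of longitude at this latitude = 111.3 × cos φ = 98.02 km, so Δλ = 379.0 / 98024.4 = 0.0038664° = 13.919″.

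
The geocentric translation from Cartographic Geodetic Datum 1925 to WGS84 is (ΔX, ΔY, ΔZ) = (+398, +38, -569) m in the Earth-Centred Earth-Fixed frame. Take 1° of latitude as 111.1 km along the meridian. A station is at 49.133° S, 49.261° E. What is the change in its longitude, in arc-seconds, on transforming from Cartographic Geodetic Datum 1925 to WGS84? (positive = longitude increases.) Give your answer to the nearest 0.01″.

sin φ = -0.756230, cos φ = 0.654305, sin λ = 0.757690, cos λ = 0.652614.
East component: ΔE = −sin λ·ΔX + cos λ·ΔY = −(0.757690)(398) + (0.652614)(38) = -276.76 m.
1° of latitude spans 111100 m; at latitude φ, 1° of longitude spans that × cos φ = 72693.3 m, so Δλ = -276.76 / 72693.3 × 3600 = -13.706″.

Δλ = -13.71″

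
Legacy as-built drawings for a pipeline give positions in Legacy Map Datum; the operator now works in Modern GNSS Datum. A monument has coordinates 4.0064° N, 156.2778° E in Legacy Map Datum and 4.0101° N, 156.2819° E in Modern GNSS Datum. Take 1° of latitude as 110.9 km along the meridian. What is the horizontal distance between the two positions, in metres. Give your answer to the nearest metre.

612 m

Δφ = 4.0101° − 4.0064° = +0.0037°; Δλ = 156.2819° − 156.2778° = +0.0041°.
ΔN = Δφ × 110900 = 410.3 m; ΔE = Δλ × 110900 × cos(4.0064°) = +0.0041 × 110900 × 0.997556 = 453.6 m.
Distance = √(ΔE² + ΔN²) = √(453.6² + 410.3²) = 611.6 m.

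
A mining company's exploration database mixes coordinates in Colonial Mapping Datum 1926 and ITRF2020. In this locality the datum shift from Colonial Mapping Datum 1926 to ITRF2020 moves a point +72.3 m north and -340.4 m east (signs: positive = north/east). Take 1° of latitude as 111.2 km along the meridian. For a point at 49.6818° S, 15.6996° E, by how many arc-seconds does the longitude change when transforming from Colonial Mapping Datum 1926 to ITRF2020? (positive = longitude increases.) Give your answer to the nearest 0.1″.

Δλ = -17.0″

At latitude -49.6818°, cos φ = 0.647032.
1° of longitude at this latitude = 111.2 × cos φ = 71.95 km, so Δλ = -340.4 / 71950.0 = -0.0047311° = -17.032″.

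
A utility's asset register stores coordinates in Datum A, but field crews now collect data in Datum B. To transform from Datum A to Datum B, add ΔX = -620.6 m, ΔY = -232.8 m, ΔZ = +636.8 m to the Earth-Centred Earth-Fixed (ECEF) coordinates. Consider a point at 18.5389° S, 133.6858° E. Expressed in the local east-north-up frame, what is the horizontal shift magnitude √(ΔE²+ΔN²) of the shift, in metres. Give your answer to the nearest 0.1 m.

The local east axis at (φ, λ) is (−sin λ, cos λ, 0), so ΔE = −sin(133.6858°)·(-620.6) + cos(133.6858°)·(-232.8) = 609.58 m.
The local north axis is (−sin φ cos λ, −sin φ sin λ, cos φ), giving ΔN = 136.289 − 53.526 + 603.755 = 686.52 m.
Horizontal magnitude = √(ΔE² + ΔN²) = √(609.58² + 686.52²) = 918.09 m.

918.1 m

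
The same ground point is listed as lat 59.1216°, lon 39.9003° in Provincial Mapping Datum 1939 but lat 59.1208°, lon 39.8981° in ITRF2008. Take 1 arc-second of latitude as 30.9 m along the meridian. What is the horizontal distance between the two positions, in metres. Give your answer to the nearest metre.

154 m

Δφ = 59.1208° − 59.1216° = -0.0008°; Δλ = 39.8981° − 39.9003° = -0.0022°.
1° of latitude = 3600 × 30.90 = 111240 m.
ΔN = Δφ × 111240 = -89.0 m; ΔE = Δλ × 111240 × cos(59.1216°) = -0.0022 × 111240 × 0.513218 = -125.6 m.
Distance = √(ΔE² + ΔN²) = √((-125.6)² + (-89.0)²) = 153.9 m.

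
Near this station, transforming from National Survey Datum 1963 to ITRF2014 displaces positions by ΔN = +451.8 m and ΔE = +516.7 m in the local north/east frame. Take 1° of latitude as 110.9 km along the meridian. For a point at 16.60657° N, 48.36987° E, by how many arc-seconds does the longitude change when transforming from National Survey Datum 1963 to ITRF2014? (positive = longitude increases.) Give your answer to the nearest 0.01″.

At latitude 16.60657°, cos φ = 0.958290.
1° of longitude at this latitude = 110.9 × cos φ = 106.27 km, so Δλ = 516.7 / 106274.3 = 0.0048619° = 17.503″.

Δλ = 17.50″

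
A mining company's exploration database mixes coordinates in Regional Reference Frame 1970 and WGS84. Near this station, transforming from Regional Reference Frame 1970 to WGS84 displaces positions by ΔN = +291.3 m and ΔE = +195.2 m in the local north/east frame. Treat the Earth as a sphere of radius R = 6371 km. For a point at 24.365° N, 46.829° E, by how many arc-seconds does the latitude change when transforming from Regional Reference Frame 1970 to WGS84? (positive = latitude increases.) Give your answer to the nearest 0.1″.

Δφ = 9.4″

On a sphere of radius R, 1 rad of latitude = R, so Δφ = ΔN / R = 291.3 / 6371000 = 4.5723e-05 rad = 9.431″.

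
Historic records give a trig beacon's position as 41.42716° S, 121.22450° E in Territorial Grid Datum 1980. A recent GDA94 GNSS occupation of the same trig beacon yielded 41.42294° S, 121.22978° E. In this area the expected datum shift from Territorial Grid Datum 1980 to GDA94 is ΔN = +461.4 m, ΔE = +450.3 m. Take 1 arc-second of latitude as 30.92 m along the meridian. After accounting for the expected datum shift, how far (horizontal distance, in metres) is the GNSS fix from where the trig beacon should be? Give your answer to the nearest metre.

Observed coordinate differences: Δφ = +0.00422°, Δλ = +0.00528°.
Converting to metres (1° lat = 111312 m, cos φ = 0.749798): observed ΔN = 469.7 m, observed ΔE = 440.7 m.
Subtracting the expected shift leaves a residual of 469.7 − (461.4) = 8.3 m north and 440.7 − (450.3) = -9.6 m east.
Residual distance = √(8.3² + (-9.6)²) = 12.7 m.

13 m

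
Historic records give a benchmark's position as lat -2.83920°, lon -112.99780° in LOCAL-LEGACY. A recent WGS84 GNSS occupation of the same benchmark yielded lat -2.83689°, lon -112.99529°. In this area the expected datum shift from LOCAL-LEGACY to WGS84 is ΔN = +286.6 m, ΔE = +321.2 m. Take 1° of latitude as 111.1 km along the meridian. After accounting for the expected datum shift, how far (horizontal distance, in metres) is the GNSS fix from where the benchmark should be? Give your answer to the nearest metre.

Observed coordinate differences: Δφ = +0.00231°, Δλ = +0.00251°.
Converting to metres (1° lat = 111100 m, cos φ = 0.998772): observed ΔN = 256.6 m, observed ΔE = 278.5 m.
Subtracting the expected shift leaves a residual of 256.6 − (286.6) = -30.0 m north and 278.5 − (321.2) = -42.7 m east.
Residual distance = √((-30.0)² + (-42.7)²) = 52.1 m.

52 m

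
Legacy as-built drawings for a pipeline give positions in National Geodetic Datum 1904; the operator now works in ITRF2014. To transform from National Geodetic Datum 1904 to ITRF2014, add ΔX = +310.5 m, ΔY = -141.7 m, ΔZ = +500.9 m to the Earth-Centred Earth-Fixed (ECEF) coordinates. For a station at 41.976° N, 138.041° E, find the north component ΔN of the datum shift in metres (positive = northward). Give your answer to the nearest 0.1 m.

The local north axis is (−sin φ cos λ, −sin φ sin λ, cos φ), giving ΔN = 154.427 + 63.364 + 372.382 = 590.17 m.

ΔN = 590.2 m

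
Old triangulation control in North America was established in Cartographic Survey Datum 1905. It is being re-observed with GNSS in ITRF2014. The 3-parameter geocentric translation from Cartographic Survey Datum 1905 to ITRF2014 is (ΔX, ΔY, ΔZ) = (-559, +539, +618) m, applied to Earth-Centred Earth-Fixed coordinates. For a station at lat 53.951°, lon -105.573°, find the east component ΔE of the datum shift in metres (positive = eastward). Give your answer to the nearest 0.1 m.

At φ = 53.951°, λ = -105.573°: sin φ = 0.808514, cos φ = 0.588477, sin λ = -0.963289, cos λ = -0.268466.
ΔE = −sin λ·ΔX + cos λ·ΔY = −(-0.963289)·(-559) + (-0.268466)·(539) = -683.18 m.

ΔE = -683.2 m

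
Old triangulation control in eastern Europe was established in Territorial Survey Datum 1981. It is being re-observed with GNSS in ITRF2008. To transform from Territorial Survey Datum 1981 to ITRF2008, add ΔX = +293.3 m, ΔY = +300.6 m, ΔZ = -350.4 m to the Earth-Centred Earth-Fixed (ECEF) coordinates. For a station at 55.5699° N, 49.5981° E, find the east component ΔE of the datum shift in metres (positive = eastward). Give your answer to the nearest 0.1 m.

ΔE = -28.5 m

At φ = 55.5699°, λ = 49.5981°: sin φ = 0.824817, cos φ = 0.565400, sin λ = 0.761517, cos λ = 0.648145.
ΔE = −sin λ·ΔX + cos λ·ΔY = −(0.761517)·(293.3) + (0.648145)·(300.6) = -28.52 m.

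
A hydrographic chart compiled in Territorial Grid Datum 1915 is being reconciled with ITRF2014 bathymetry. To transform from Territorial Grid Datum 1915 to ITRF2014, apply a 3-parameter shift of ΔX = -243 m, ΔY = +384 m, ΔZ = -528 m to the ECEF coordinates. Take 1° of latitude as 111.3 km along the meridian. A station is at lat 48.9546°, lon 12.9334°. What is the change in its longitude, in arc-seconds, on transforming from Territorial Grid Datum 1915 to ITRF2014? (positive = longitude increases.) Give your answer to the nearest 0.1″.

Δλ = 21.1″

sin φ = 0.754189, cos φ = 0.656657, sin λ = 0.223818, cos λ = 0.974631.
East component: ΔE = −sin λ·ΔX + cos λ·ΔY = −(0.223818)(-243) + (0.974631)(384) = 428.65 m.
1° of latitude spans 111300 m; at latitude φ, 1° of longitude spans that × cos φ = 73085.9 m, so Δλ = 428.65 / 73085.9 × 3600 = 21.114″.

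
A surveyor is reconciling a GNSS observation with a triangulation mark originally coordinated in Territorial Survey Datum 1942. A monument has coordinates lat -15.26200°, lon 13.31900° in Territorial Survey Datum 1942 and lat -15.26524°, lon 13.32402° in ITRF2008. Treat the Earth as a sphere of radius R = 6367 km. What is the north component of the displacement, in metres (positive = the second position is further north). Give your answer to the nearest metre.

ΔN = -360 m

Δφ = -15.26524° − -15.26200° = -0.00324°; Δλ = 13.32402° − 13.31900° = +0.00502°.
1° along a meridian = πR/180 = 111125 m.
ΔN = Δφ × 111125 = -360.0 m; ΔE = Δλ × 111125 × cos(-15.26200°) = +0.00502 × 111125 × 0.964732 = 538.2 m.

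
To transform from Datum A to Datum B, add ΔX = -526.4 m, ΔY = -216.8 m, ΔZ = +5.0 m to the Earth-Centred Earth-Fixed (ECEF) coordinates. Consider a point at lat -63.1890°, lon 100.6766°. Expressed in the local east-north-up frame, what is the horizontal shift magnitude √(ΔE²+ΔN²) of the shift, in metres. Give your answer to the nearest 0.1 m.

566.5 m

At φ = -63.1890°, λ = 100.6766°: sin φ = -0.892499, cos φ = 0.451049, sin λ = 0.982689, cos λ = -0.185265.
ΔE = −sin λ·ΔX + cos λ·ΔY = −(0.982689)·(-526.4) + (-0.185265)·(-216.8) = 557.45 m.
ΔN = −sin φ cos λ·ΔX − sin φ sin λ·ΔY + cos φ·ΔZ = −(-0.892499)(-0.185265)(-526.4) − (-0.892499)(0.982689)(-216.8) + (0.451049)(5.0) = -100.85 m.
Horizontal magnitude = √(ΔE² + ΔN²) = √(557.45² + (-100.85)²) = 566.50 m.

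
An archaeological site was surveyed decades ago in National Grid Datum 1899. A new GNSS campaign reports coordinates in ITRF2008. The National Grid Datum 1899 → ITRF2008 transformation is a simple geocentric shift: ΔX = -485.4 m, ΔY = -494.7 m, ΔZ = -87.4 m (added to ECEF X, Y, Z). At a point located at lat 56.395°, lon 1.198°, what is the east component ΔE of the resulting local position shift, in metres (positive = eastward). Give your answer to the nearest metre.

ΔE = -484 m

At φ = 56.395°, λ = 1.198°: sin φ = 0.832873, cos φ = 0.553464, sin λ = 0.020908, cos λ = 0.999781.
ΔE = −sin λ·ΔX + cos λ·ΔY = −(0.020908)·(-485.4) + (0.999781)·(-494.7) = -484.44 m.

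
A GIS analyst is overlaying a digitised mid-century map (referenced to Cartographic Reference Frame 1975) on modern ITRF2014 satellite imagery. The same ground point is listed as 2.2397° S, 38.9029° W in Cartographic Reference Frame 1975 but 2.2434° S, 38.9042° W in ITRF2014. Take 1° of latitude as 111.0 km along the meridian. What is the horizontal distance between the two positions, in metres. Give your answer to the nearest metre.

Δφ = -2.2434° − -2.2397° = -0.0037°; Δλ = -38.9042° − -38.9029° = -0.0013°.
ΔN = Δφ × 111000 = -410.7 m; ΔE = Δλ × 111000 × cos(-2.2397°) = -0.0013 × 111000 × 0.999236 = -144.2 m.
Distance = √(ΔE² + ΔN²) = √((-144.2)² + (-410.7)²) = 435.3 m.

435 m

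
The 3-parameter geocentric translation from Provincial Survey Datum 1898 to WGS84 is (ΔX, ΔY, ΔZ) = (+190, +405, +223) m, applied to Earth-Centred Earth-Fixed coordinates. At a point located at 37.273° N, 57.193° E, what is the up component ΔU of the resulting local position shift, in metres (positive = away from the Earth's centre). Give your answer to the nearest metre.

ΔU = 488 m

The local up (radial) axis is (cos φ cos λ, cos φ sin λ, sin φ), giving ΔU = 81.919 + 270.878 + 135.052 = 487.85 m.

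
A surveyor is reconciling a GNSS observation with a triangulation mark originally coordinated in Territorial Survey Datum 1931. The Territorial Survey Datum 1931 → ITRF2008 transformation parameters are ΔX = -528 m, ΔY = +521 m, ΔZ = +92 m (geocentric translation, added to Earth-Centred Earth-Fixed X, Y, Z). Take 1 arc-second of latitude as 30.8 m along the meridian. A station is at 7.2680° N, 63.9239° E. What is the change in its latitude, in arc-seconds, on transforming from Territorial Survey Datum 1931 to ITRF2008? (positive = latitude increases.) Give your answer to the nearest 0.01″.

sin φ = 0.126511, cos φ = 0.991965, sin λ = 0.898211, cos λ = 0.439565.
North component: ΔN = −sin φ cos λ·ΔX − sin φ sin λ·ΔY + cos φ·ΔZ = −(0.126511)(0.439565)(-528) − (0.126511)(0.898211)(521) + (0.991965)(92) = 61.42 m.
1° of latitude spans 3600 × 30.80 = 110880 m, so Δφ = 61.42 / 110880 × 3600 = 1.994″.

Δφ = 1.99″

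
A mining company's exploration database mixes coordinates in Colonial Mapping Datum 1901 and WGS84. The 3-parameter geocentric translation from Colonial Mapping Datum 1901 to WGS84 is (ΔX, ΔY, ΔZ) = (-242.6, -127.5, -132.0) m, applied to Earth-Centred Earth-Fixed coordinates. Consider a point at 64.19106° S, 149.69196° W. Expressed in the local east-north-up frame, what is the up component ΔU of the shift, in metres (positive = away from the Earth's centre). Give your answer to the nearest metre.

ΔU = 238 m

The local up (radial) axis is (cos φ cos λ, cos φ sin λ, sin φ), giving ΔU = 91.185 + 28.013 + 118.833 = 238.03 m.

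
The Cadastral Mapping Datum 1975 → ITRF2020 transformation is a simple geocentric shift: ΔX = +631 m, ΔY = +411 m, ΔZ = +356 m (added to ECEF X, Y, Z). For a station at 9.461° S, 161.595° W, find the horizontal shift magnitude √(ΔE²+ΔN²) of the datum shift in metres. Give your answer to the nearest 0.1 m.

299.9 m

The local east axis at (φ, λ) is (−sin λ, cos λ, 0), so ΔE = −sin(-161.595°)·631 + cos(-161.595°)·411 = -190.75 m.
The local north axis is (−sin φ cos λ, −sin φ sin λ, cos φ), giving ΔN = -98.416 − 21.330 + 351.158 = 231.41 m.
Horizontal magnitude = √(ΔE² + ΔN²) = √((-190.75)² + 231.41²) = 299.89 m.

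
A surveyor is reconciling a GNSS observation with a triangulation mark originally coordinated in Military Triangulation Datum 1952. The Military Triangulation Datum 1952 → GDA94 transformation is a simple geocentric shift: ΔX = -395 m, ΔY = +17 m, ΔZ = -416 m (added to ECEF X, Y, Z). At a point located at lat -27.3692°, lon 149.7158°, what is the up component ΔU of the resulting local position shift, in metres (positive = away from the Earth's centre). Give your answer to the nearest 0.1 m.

ΔU = 501.8 m

At φ = -27.3692°, λ = 149.7158°: sin φ = -0.459722, cos φ = 0.888063, sin λ = 0.504290, cos λ = -0.863535.
ΔU = cos φ cos λ·ΔX + cos φ sin λ·ΔY + sin φ·ΔZ = (0.888063)(-0.863535)(-395) + (0.888063)(0.504290)(17) + (-0.459722)(-416) = 501.77 m.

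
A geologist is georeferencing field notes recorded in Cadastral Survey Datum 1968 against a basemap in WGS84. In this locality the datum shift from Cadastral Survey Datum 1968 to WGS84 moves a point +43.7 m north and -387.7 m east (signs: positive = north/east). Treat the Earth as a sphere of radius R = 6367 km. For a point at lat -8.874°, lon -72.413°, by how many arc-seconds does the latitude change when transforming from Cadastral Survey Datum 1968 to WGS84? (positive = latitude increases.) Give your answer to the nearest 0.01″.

On a sphere of radius R, 1 rad of latitude = R, so Δφ = ΔN / R = 43.7 / 6367000 = 6.8635e-06 rad = 1.416″.

Δφ = 1.42″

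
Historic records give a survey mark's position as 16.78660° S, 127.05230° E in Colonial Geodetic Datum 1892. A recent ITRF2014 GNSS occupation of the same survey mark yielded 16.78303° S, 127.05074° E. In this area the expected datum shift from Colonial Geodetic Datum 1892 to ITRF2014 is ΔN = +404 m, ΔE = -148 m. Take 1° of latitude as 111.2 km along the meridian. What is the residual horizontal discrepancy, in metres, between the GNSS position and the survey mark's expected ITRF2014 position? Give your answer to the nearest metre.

19 m

Observed coordinate differences: Δφ = +0.00357°, Δλ = -0.00156°.
Converting to metres (1° lat = 111200 m, cos φ = 0.957387): observed ΔN = 397.0 m, observed ΔE = -166.1 m.
Subtracting the expected shift leaves a residual of 397.0 − (404) = -7.0 m north and -166.1 − (-148) = -18.1 m east.
Residual distance = √((-7.0)² + (-18.1)²) = 19.4 m.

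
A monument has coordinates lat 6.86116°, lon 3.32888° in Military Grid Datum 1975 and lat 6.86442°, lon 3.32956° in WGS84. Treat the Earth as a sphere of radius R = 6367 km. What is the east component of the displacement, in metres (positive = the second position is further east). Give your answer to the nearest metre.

Δφ = 6.86442° − 6.86116° = +0.00326°; Δλ = 3.32956° − 3.32888° = +0.00068°.
1° along a meridian = πR/180 = 111125 m.
ΔN = Δφ × 111125 = 362.3 m; ΔE = Δλ × 111125 × cos(6.86116°) = +0.00068 × 111125 × 0.992839 = 75.0 m.

ΔE = 75 m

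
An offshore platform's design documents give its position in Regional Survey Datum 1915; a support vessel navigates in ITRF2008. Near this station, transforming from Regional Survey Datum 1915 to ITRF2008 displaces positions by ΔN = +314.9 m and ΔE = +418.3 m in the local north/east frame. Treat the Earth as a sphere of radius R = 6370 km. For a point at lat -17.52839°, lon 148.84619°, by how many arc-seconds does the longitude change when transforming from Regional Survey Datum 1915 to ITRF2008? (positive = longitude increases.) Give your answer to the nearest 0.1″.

At latitude -17.52839°, cos φ = 0.953568.
One radian of longitude at latitude φ spans R cos φ, so Δλ = ΔE / (R cos φ) = 418.3 / (6370000 × 0.953568) = 6.8865e-05 rad = 14.204″.

Δλ = 14.2″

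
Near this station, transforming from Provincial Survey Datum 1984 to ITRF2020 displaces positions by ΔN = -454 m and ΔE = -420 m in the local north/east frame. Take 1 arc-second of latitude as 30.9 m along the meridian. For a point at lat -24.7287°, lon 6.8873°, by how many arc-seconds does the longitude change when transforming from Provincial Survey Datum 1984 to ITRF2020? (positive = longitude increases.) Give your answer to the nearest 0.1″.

Δλ = -15.0″

At latitude -24.7287°, cos φ = 0.908299.
1″ of longitude at this latitude = 30.90 × cos φ = 28.0664 m, so Δλ = -420.0 / 28.0664 = -14.964″.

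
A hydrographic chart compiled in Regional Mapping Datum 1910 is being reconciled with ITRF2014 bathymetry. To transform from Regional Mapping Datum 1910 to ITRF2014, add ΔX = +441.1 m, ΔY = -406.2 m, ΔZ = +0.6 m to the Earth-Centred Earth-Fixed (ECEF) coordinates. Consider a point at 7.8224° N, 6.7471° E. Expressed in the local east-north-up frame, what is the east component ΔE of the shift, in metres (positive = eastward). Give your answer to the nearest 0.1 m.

The local east axis at (φ, λ) is (−sin λ, cos λ, 0), so ΔE = −sin(6.7471°)·441.1 + cos(6.7471°)·(-406.2) = -455.21 m.

ΔE = -455.2 m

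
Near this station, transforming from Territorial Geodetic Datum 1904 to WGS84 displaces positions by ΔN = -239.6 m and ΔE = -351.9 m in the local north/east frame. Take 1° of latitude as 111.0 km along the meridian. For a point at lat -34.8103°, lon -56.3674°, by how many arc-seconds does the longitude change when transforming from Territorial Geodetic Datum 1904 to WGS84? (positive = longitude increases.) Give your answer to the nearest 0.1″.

At latitude -34.8103°, cos φ = 0.821047.
1° of longitude at this latitude = 111.0 × cos φ = 91.14 km, so Δλ = -351.9 / 91136.2 = -0.0038613° = -13.901″.

Δλ = -13.9″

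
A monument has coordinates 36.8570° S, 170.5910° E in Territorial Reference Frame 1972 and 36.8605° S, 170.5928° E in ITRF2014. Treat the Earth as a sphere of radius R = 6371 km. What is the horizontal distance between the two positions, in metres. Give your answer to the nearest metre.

421 m

Δφ = -36.8605° − -36.8570° = -0.0035°; Δλ = 170.5928° − 170.5910° = +0.0018°.
1° along a meridian = πR/180 = 111195 m.
ΔN = Δφ × 111195 = -389.2 m; ΔE = Δλ × 111195 × cos(-36.8570°) = +0.0018 × 111195 × 0.800135 = 160.1 m.
Distance = √(ΔE² + ΔN²) = √(160.1² + (-389.2)²) = 420.8 m.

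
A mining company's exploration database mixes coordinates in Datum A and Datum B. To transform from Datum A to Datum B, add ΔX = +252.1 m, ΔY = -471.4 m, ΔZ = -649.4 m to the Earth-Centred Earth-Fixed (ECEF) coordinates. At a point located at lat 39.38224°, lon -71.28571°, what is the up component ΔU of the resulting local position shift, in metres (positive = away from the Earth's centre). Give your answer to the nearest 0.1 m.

ΔU = -4.4 m

At φ = 39.38224°, λ = -71.28571°: sin φ = 0.634491, cos φ = 0.772930, sin λ = -0.947130, cos λ = 0.320849.
ΔU = cos φ cos λ·ΔX + cos φ sin λ·ΔY + sin φ·ΔZ = (0.772930)(0.320849)(252.1) + (0.772930)(-0.947130)(-471.4) + (0.634491)(-649.4) = -4.42 m.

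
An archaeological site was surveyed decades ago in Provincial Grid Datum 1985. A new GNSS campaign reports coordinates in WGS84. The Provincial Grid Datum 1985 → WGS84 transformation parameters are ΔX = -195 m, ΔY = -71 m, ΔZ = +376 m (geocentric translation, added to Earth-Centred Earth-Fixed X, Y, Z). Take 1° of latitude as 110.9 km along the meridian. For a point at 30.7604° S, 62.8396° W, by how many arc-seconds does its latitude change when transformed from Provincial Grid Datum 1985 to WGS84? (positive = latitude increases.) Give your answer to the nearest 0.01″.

sin φ = -0.511449, cos φ = 0.859314, sin λ = -0.889732, cos λ = 0.456483.
North component: ΔN = −sin φ cos λ·ΔX − sin φ sin λ·ΔY + cos φ·ΔZ = −(-0.511449)(0.456483)(-195) − (-0.511449)(-0.889732)(-71) + (0.859314)(376) = 309.88 m.
1° of latitude spans 110900 m, so Δφ = 309.88 / 110900 × 3600 = 10.059″.

Δφ = 10.06″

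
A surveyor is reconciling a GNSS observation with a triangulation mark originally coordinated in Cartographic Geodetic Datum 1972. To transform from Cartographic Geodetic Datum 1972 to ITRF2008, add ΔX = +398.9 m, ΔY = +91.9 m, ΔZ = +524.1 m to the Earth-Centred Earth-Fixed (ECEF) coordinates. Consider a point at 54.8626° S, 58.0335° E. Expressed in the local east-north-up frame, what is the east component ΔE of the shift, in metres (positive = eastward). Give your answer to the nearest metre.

ΔE = -290 m

The local east axis at (φ, λ) is (−sin λ, cos λ, 0), so ΔE = −sin(58.0335°)·398.9 + cos(58.0335°)·91.9 = -289.76 m.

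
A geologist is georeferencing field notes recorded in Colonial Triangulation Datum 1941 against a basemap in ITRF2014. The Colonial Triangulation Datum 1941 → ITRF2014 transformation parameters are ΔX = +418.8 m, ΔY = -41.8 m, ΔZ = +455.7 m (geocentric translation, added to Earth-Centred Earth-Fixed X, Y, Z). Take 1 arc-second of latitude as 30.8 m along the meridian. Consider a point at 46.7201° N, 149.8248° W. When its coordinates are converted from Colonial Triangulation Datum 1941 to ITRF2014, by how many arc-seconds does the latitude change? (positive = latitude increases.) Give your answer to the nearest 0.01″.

sin φ = 0.728013, cos φ = 0.685563, sin λ = -0.502646, cos λ = -0.864492.
North component: ΔN = −sin φ cos λ·ΔX − sin φ sin λ·ΔY + cos φ·ΔZ = −(0.728013)(-0.864492)(418.8) − (0.728013)(-0.502646)(-41.8) + (0.685563)(455.7) = 560.69 m.
1° of latitude spans 3600 × 30.80 = 110880 m, so Δφ = 560.69 / 110880 × 3600 = 18.204″.

Δφ = 18.20″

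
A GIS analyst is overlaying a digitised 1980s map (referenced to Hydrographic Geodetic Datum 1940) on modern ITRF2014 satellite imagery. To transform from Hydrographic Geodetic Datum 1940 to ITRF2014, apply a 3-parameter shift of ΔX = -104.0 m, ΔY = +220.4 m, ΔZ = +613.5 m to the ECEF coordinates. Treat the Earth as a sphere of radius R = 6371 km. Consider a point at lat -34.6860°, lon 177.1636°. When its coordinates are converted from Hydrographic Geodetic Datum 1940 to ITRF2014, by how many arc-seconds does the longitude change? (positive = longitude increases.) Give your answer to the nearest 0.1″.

sin φ = -0.569079, cos φ = 0.822283, sin λ = 0.049484, cos λ = -0.998775.
East component: ΔE = −sin λ·ΔX + cos λ·ΔY = −(0.049484)(-104.0) + (-0.998775)(220.4) = -214.98 m.
1° of latitude spans πR/180 = 111195 m; at latitude φ, 1° of longitude spans that × cos φ = 91433.7 m, so Δλ = -214.98 / 91433.7 × 3600 = -8.465″.

Δλ = -8.5″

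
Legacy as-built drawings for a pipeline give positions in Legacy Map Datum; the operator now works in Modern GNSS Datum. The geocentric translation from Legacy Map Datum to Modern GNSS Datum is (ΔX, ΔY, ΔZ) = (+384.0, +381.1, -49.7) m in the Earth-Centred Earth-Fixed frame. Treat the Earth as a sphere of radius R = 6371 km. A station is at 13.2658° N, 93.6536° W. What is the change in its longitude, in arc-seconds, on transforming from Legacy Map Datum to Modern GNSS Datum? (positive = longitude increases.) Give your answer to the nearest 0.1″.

Δλ = 11.9″

sin φ = 0.229469, cos φ = 0.973316, sin λ = -0.997968, cos λ = -0.063724.
East component: ΔE = −sin λ·ΔX + cos λ·ΔY = −(-0.997968)(384.0) + (-0.063724)(381.1) = 358.93 m.
1° of latitude spans πR/180 = 111195 m; at latitude φ, 1° of longitude spans that × cos φ = 108227.8 m, so Δλ = 358.93 / 108227.8 × 3600 = 11.939″.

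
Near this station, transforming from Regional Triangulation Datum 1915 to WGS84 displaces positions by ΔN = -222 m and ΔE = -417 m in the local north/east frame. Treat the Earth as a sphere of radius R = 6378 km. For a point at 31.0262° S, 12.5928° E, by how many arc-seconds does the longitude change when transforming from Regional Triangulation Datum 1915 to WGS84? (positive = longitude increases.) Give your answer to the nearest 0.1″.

Δλ = -15.7″

At latitude -31.0262°, cos φ = 0.856932.
One radian of longitude at latitude φ spans R cos φ, so Δλ = ΔE / (R cos φ) = -417.0 / (6378000 × 0.856932) = -7.6297e-05 rad = -15.737″.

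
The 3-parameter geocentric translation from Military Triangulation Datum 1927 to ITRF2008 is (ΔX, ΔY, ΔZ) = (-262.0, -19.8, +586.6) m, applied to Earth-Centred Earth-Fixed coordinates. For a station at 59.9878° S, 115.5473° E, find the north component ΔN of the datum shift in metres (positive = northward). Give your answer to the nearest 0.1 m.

At φ = -59.9878°, λ = 115.5473°: sin φ = -0.865919, cos φ = 0.500184, sin λ = 0.902230, cos λ = -0.431256.
ΔN = −sin φ cos λ·ΔX − sin φ sin λ·ΔY + cos φ·ΔZ = −(-0.865919)(-0.431256)(-262.0) − (-0.865919)(0.902230)(-19.8) + (0.500184)(586.6) = 375.78 m.

ΔN = 375.8 m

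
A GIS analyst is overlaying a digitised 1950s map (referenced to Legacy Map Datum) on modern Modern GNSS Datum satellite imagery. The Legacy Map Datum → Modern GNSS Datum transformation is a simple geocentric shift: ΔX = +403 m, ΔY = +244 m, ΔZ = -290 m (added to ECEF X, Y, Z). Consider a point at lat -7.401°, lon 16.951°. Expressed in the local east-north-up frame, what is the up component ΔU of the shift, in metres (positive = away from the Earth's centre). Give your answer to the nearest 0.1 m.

ΔU = 490.2 m

The local up (radial) axis is (cos φ cos λ, cos φ sin λ, sin φ), giving ΔU = 382.280 + 70.546 + 37.356 = 490.18 m.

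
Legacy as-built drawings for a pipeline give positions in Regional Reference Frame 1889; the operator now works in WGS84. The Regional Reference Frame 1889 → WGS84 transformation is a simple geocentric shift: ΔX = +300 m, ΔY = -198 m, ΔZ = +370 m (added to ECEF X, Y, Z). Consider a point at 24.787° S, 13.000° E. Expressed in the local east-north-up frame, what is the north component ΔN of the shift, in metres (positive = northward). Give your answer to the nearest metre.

ΔN = 440 m

The local north axis is (−sin φ cos λ, −sin φ sin λ, cos φ), giving ΔN = 122.550 − 18.673 + 335.913 = 439.79 m.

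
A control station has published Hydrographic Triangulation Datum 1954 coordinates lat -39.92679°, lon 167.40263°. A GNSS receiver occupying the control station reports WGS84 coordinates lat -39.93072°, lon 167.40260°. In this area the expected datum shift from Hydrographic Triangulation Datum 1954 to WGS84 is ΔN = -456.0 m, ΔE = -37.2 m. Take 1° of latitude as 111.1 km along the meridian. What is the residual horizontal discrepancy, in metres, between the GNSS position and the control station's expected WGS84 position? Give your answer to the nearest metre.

Observed coordinate differences: Δφ = -0.00393°, Δλ = -0.00003°.
Converting to metres (1° lat = 111100 m, cos φ = 0.766865): observed ΔN = -436.6 m, observed ΔE = -2.6 m.
Subtracting the expected shift leaves a residual of -436.6 − (-456.0) = 19.4 m north and -2.6 − (-37.2) = 34.6 m east.
Residual distance = √(19.4² + 34.6²) = 39.7 m.

40 m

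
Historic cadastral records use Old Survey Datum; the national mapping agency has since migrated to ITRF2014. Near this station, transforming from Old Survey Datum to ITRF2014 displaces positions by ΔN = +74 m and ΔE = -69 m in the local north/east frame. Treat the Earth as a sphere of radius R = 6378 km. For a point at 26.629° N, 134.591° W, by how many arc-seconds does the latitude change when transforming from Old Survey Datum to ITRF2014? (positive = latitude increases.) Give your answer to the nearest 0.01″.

On a sphere of radius R, 1 rad of latitude = R, so Δφ = ΔN / R = 74.0 / 6378000 = 1.1602e-05 rad = 2.393″.

Δφ = 2.39″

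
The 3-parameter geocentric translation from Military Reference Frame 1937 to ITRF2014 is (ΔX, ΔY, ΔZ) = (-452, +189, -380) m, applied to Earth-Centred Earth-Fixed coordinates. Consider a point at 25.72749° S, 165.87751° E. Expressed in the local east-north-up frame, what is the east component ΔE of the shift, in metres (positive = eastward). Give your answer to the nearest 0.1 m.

ΔE = -73.0 m

The local east axis at (φ, λ) is (−sin λ, cos λ, 0), so ΔE = −sin(165.87751°)·(-452) + cos(165.87751°)·189 = -73.00 m.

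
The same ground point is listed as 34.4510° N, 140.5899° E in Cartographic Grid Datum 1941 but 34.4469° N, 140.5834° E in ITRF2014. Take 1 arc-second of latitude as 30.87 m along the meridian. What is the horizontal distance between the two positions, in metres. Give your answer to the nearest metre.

750 m

Δφ = 34.4469° − 34.4510° = -0.0041°; Δλ = 140.5834° − 140.5899° = -0.0065°.
1° of latitude = 3600 × 30.87 = 111132 m.
ΔN = Δφ × 111132 = -455.6 m; ΔE = Δλ × 111132 × cos(34.4510°) = -0.0065 × 111132 × 0.824610 = -595.7 m.
Distance = √(ΔE² + ΔN²) = √((-595.7)² + (-455.6)²) = 749.9 m.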